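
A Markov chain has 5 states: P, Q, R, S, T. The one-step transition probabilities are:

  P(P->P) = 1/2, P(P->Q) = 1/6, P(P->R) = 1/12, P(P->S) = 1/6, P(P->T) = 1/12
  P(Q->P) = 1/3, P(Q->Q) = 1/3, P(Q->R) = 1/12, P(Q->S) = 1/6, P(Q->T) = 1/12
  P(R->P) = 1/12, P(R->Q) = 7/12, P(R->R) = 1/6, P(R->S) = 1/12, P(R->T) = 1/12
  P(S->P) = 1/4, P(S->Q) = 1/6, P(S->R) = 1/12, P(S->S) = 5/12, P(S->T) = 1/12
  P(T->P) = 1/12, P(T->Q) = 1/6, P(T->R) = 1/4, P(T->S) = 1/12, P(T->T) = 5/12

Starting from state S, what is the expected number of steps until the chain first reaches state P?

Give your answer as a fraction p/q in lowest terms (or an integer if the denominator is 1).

Let h_i = expected steps to first reach P from state i.
Boundary: h_P = 0.
First-step equations for the other states:
  h_Q = 1 + 1/3*h_P + 1/3*h_Q + 1/12*h_R + 1/6*h_S + 1/12*h_T
  h_R = 1 + 1/12*h_P + 7/12*h_Q + 1/6*h_R + 1/12*h_S + 1/12*h_T
  h_S = 1 + 1/4*h_P + 1/6*h_Q + 1/12*h_R + 5/12*h_S + 1/12*h_T
  h_T = 1 + 1/12*h_P + 1/6*h_Q + 1/4*h_R + 1/12*h_S + 5/12*h_T

Substituting h_P = 0 and rearranging gives the linear system (I - Q) h = 1:
  [2/3, -1/12, -1/6, -1/12] . (h_Q, h_R, h_S, h_T) = 1
  [-7/12, 5/6, -1/12, -1/12] . (h_Q, h_R, h_S, h_T) = 1
  [-1/6, -1/12, 7/12, -1/12] . (h_Q, h_R, h_S, h_T) = 1
  [-1/6, -1/4, -1/12, 7/12] . (h_Q, h_R, h_S, h_T) = 1

Solving yields:
  h_Q = 4752/1223
  h_R = 6000/1223
  h_S = 5280/1223
  h_T = 6780/1223

Starting state is S, so the expected hitting time is h_S = 5280/1223.

Answer: 5280/1223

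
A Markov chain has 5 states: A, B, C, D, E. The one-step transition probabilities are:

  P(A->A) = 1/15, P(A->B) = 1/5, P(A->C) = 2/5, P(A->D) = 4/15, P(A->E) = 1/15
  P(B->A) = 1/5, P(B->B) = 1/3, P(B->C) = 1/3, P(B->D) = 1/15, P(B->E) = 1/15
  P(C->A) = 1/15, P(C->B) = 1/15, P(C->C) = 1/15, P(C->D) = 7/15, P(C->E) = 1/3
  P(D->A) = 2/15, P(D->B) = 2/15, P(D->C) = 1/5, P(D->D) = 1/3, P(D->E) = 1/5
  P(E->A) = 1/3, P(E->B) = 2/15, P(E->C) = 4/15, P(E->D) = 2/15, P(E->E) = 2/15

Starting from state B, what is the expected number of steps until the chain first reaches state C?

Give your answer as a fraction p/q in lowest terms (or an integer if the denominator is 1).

Let h_i = expected steps to first reach C from state i.
Boundary: h_C = 0.
First-step equations for the other states:
  h_A = 1 + 1/15*h_A + 1/5*h_B + 2/5*h_C + 4/15*h_D + 1/15*h_E
  h_B = 1 + 1/5*h_A + 1/3*h_B + 1/3*h_C + 1/15*h_D + 1/15*h_E
  h_D = 1 + 2/15*h_A + 2/15*h_B + 1/5*h_C + 1/3*h_D + 1/5*h_E
  h_E = 1 + 1/3*h_A + 2/15*h_B + 4/15*h_C + 2/15*h_D + 2/15*h_E

Substituting h_C = 0 and rearranging gives the linear system (I - Q) h = 1:
  [14/15, -1/5, -4/15, -1/15] . (h_A, h_B, h_D, h_E) = 1
  [-1/5, 2/3, -1/15, -1/15] . (h_A, h_B, h_D, h_E) = 1
  [-2/15, -2/15, 2/3, -1/5] . (h_A, h_B, h_D, h_E) = 1
  [-1/3, -2/15, -2/15, 13/15] . (h_A, h_B, h_D, h_E) = 1

Solving yields:
  h_A = 38280/12521
  h_B = 39210/12521
  h_D = 47010/12521
  h_E = 42435/12521

Starting state is B, so the expected hitting time is h_B = 39210/12521.

Answer: 39210/12521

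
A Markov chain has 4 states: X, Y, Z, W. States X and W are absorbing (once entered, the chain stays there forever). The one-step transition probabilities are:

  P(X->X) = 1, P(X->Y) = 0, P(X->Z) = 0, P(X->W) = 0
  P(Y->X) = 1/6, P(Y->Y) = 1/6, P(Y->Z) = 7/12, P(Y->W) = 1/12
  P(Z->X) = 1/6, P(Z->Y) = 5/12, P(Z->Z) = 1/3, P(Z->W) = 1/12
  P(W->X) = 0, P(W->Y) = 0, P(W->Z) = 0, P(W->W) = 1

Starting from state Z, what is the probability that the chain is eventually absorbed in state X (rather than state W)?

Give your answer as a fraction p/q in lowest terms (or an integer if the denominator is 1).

Answer: 2/3

Derivation:
Let a_i = P(absorbed in X | start in state i).
Boundary conditions: a_X = 1, a_W = 0.
For each transient state i, a_i = sum_j P(i->j) * a_j:
  a_Y = 1/6*a_X + 1/6*a_Y + 7/12*a_Z + 1/12*a_W
  a_Z = 1/6*a_X + 5/12*a_Y + 1/3*a_Z + 1/12*a_W

Substituting a_X = 1 and a_W = 0, rearrange to (I - Q) a = r where r[i] = P(i -> X):
  [5/6, -7/12] . (a_Y, a_Z) = 1/6
  [-5/12, 2/3] . (a_Y, a_Z) = 1/6

Solving yields:
  a_Y = 2/3
  a_Z = 2/3

Starting state is Z, so the absorption probability is a_Z = 2/3.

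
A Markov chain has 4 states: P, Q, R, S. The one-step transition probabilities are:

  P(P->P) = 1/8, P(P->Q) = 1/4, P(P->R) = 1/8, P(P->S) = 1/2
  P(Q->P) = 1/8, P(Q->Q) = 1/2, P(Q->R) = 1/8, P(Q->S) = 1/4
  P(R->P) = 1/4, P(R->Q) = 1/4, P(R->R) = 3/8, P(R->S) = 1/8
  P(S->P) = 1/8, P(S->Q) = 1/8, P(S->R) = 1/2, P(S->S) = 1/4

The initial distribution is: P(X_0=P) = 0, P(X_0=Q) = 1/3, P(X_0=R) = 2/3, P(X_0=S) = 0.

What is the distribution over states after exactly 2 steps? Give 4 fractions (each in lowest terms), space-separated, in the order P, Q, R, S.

Propagating the distribution step by step (d_{t+1} = d_t * P):
d_0 = (P=0, Q=1/3, R=2/3, S=0)
  d_1[P] = 0*1/8 + 1/3*1/8 + 2/3*1/4 + 0*1/8 = 5/24
  d_1[Q] = 0*1/4 + 1/3*1/2 + 2/3*1/4 + 0*1/8 = 1/3
  d_1[R] = 0*1/8 + 1/3*1/8 + 2/3*3/8 + 0*1/2 = 7/24
  d_1[S] = 0*1/2 + 1/3*1/4 + 2/3*1/8 + 0*1/4 = 1/6
d_1 = (P=5/24, Q=1/3, R=7/24, S=1/6)
  d_2[P] = 5/24*1/8 + 1/3*1/8 + 7/24*1/4 + 1/6*1/8 = 31/192
  d_2[Q] = 5/24*1/4 + 1/3*1/2 + 7/24*1/4 + 1/6*1/8 = 5/16
  d_2[R] = 5/24*1/8 + 1/3*1/8 + 7/24*3/8 + 1/6*1/2 = 25/96
  d_2[S] = 5/24*1/2 + 1/3*1/4 + 7/24*1/8 + 1/6*1/4 = 17/64
d_2 = (P=31/192, Q=5/16, R=25/96, S=17/64)

Answer: 31/192 5/16 25/96 17/64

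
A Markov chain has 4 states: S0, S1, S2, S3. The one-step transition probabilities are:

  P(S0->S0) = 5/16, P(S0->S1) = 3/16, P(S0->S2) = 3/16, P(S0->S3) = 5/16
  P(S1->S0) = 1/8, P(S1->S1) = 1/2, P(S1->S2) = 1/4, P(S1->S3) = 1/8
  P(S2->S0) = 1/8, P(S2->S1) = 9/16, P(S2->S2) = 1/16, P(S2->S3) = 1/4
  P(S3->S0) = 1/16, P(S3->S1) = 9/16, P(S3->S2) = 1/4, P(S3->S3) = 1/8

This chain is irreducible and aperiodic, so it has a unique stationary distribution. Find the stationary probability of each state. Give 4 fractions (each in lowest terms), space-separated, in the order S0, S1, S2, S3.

Answer: 562/4007 1923/4007 814/4007 708/4007

Derivation:
The stationary distribution satisfies pi = pi * P, i.e.:
  pi_S0 = 5/16*pi_S0 + 1/8*pi_S1 + 1/8*pi_S2 + 1/16*pi_S3
  pi_S1 = 3/16*pi_S0 + 1/2*pi_S1 + 9/16*pi_S2 + 9/16*pi_S3
  pi_S2 = 3/16*pi_S0 + 1/4*pi_S1 + 1/16*pi_S2 + 1/4*pi_S3
  pi_S3 = 5/16*pi_S0 + 1/8*pi_S1 + 1/4*pi_S2 + 1/8*pi_S3
with normalization: pi_S0 + pi_S1 + pi_S2 + pi_S3 = 1.

Using the first 3 balance equations plus normalization, the linear system A*pi = b is:
  [-11/16, 1/8, 1/8, 1/16] . pi = 0
  [3/16, -1/2, 9/16, 9/16] . pi = 0
  [3/16, 1/4, -15/16, 1/4] . pi = 0
  [1, 1, 1, 1] . pi = 1

Solving yields:
  pi_S0 = 562/4007
  pi_S1 = 1923/4007
  pi_S2 = 814/4007
  pi_S3 = 708/4007

Verification (pi * P):
  562/4007*5/16 + 1923/4007*1/8 + 814/4007*1/8 + 708/4007*1/16 = 562/4007 = pi_S0  (ok)
  562/4007*3/16 + 1923/4007*1/2 + 814/4007*9/16 + 708/4007*9/16 = 1923/4007 = pi_S1  (ok)
  562/4007*3/16 + 1923/4007*1/4 + 814/4007*1/16 + 708/4007*1/4 = 814/4007 = pi_S2  (ok)
  562/4007*5/16 + 1923/4007*1/8 + 814/4007*1/4 + 708/4007*1/8 = 708/4007 = pi_S3  (ok)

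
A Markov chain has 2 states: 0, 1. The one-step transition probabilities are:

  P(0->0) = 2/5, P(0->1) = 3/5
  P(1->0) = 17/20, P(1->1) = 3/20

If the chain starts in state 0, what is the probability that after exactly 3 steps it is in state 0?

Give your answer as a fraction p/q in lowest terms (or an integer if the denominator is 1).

Computing P^3 by repeated multiplication:
P^1 =
  0: [2/5, 3/5]
  1: [17/20, 3/20]
P^2 =
  0: [67/100, 33/100]
  1: [187/400, 213/400]
P^3 =
  0: [1097/2000, 903/2000]
  1: [5117/8000, 2883/8000]

(P^3)[0 -> 0] = 1097/2000

Answer: 1097/2000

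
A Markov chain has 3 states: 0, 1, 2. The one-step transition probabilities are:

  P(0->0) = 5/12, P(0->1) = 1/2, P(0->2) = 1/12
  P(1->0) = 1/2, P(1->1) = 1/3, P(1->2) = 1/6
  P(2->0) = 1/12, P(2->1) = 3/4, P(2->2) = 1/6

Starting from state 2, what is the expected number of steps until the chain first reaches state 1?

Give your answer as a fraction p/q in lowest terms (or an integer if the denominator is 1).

Answer: 32/23

Derivation:
Let h_i = expected steps to first reach 1 from state i.
Boundary: h_1 = 0.
First-step equations for the other states:
  h_0 = 1 + 5/12*h_0 + 1/2*h_1 + 1/12*h_2
  h_2 = 1 + 1/12*h_0 + 3/4*h_1 + 1/6*h_2

Substituting h_1 = 0 and rearranging gives the linear system (I - Q) h = 1:
  [7/12, -1/12] . (h_0, h_2) = 1
  [-1/12, 5/6] . (h_0, h_2) = 1

Solving yields:
  h_0 = 44/23
  h_2 = 32/23

Starting state is 2, so the expected hitting time is h_2 = 32/23.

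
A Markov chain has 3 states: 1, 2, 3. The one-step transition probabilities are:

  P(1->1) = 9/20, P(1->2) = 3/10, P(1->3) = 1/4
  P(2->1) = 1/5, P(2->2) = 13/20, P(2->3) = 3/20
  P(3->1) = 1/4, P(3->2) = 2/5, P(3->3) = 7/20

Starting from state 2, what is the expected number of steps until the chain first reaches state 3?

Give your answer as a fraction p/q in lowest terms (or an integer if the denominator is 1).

Answer: 300/53

Derivation:
Let h_i = expected steps to first reach 3 from state i.
Boundary: h_3 = 0.
First-step equations for the other states:
  h_1 = 1 + 9/20*h_1 + 3/10*h_2 + 1/4*h_3
  h_2 = 1 + 1/5*h_1 + 13/20*h_2 + 3/20*h_3

Substituting h_3 = 0 and rearranging gives the linear system (I - Q) h = 1:
  [11/20, -3/10] . (h_1, h_2) = 1
  [-1/5, 7/20] . (h_1, h_2) = 1

Solving yields:
  h_1 = 260/53
  h_2 = 300/53

Starting state is 2, so the expected hitting time is h_2 = 300/53.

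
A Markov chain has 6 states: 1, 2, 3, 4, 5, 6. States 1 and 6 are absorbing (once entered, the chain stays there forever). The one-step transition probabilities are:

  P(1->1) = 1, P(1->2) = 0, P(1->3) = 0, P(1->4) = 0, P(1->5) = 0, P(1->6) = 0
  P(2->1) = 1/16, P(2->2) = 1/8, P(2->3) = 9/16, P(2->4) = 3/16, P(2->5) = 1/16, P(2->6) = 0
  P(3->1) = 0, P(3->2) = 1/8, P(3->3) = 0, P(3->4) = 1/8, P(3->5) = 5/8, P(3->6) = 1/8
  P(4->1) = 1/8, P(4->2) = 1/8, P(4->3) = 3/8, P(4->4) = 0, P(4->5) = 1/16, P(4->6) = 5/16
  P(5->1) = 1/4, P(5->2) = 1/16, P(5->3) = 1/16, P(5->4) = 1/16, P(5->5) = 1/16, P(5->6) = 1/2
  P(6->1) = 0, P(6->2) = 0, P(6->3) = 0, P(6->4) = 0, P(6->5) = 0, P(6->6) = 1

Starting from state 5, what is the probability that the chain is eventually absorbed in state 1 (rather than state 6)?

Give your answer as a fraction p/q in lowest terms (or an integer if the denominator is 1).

Answer: 6388/19475

Derivation:
Let a_i = P(absorbed in 1 | start in state i).
Boundary conditions: a_1 = 1, a_6 = 0.
For each transient state i, a_i = sum_j P(i->j) * a_j:
  a_2 = 1/16*a_1 + 1/8*a_2 + 9/16*a_3 + 3/16*a_4 + 1/16*a_5 + 0*a_6
  a_3 = 0*a_1 + 1/8*a_2 + 0*a_3 + 1/8*a_4 + 5/8*a_5 + 1/8*a_6
  a_4 = 1/8*a_1 + 1/8*a_2 + 3/8*a_3 + 0*a_4 + 1/16*a_5 + 5/16*a_6
  a_5 = 1/4*a_1 + 1/16*a_2 + 1/16*a_3 + 1/16*a_4 + 1/16*a_5 + 1/2*a_6

Substituting a_1 = 1 and a_6 = 0, rearrange to (I - Q) a = r where r[i] = P(i -> 1):
  [7/8, -9/16, -3/16, -1/16] . (a_2, a_3, a_4, a_5) = 1/16
  [-1/8, 1, -1/8, -5/8] . (a_2, a_3, a_4, a_5) = 0
  [-1/8, -3/8, 1, -1/16] . (a_2, a_3, a_4, a_5) = 1/8
  [-1/16, -1/16, -1/16, 15/16] . (a_2, a_3, a_4, a_5) = 1/4

Solving yields:
  a_2 = 6639/19475
  a_3 = 1108/3895
  a_4 = 5741/19475
  a_5 = 6388/19475

Starting state is 5, so the absorption probability is a_5 = 6388/19475.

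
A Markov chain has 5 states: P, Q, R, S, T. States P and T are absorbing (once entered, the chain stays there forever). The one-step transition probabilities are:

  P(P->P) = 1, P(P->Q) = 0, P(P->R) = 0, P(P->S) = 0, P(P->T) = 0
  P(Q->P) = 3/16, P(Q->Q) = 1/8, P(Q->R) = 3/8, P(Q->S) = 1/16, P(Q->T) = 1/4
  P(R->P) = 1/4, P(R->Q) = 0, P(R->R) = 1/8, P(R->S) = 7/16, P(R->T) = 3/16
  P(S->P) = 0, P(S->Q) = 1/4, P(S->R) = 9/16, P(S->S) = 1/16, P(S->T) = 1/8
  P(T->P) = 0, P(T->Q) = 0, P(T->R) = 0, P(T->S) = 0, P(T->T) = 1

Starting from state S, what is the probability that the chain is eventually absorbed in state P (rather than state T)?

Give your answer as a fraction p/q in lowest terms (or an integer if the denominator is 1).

Answer: 384/917

Derivation:
Let a_i = P(absorbed in P | start in state i).
Boundary conditions: a_P = 1, a_T = 0.
For each transient state i, a_i = sum_j P(i->j) * a_j:
  a_Q = 3/16*a_P + 1/8*a_Q + 3/8*a_R + 1/16*a_S + 1/4*a_T
  a_R = 1/4*a_P + 0*a_Q + 1/8*a_R + 7/16*a_S + 3/16*a_T
  a_S = 0*a_P + 1/4*a_Q + 9/16*a_R + 1/16*a_S + 1/8*a_T

Substituting a_P = 1 and a_T = 0, rearrange to (I - Q) a = r where r[i] = P(i -> P):
  [7/8, -3/8, -1/16] . (a_Q, a_R, a_S) = 3/16
  [0, 7/8, -7/16] . (a_Q, a_R, a_S) = 1/4
  [-1/4, -9/16, 15/16] . (a_Q, a_R, a_S) = 0

Solving yields:
  a_Q = 837/1834
  a_R = 454/917
  a_S = 384/917

Starting state is S, so the absorption probability is a_S = 384/917.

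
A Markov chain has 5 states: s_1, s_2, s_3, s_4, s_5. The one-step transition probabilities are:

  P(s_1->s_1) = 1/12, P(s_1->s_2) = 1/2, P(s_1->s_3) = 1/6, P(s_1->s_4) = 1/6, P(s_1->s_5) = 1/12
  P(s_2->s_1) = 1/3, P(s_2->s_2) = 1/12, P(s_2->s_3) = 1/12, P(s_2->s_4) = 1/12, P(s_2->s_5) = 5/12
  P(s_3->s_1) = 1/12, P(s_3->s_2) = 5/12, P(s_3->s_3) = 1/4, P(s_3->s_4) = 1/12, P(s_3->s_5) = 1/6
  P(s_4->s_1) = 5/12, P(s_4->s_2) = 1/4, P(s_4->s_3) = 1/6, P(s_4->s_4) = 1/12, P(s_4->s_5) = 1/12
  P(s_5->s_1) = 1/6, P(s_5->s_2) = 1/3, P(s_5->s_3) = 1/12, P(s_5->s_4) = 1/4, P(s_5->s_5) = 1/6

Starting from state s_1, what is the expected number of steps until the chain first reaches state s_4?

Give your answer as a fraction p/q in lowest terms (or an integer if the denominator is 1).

Let h_i = expected steps to first reach s_4 from state i.
Boundary: h_s_4 = 0.
First-step equations for the other states:
  h_s_1 = 1 + 1/12*h_s_1 + 1/2*h_s_2 + 1/6*h_s_3 + 1/6*h_s_4 + 1/12*h_s_5
  h_s_2 = 1 + 1/3*h_s_1 + 1/12*h_s_2 + 1/12*h_s_3 + 1/12*h_s_4 + 5/12*h_s_5
  h_s_3 = 1 + 1/12*h_s_1 + 5/12*h_s_2 + 1/4*h_s_3 + 1/12*h_s_4 + 1/6*h_s_5
  h_s_5 = 1 + 1/6*h_s_1 + 1/3*h_s_2 + 1/12*h_s_3 + 1/4*h_s_4 + 1/6*h_s_5

Substituting h_s_4 = 0 and rearranging gives the linear system (I - Q) h = 1:
  [11/12, -1/2, -1/6, -1/12] . (h_s_1, h_s_2, h_s_3, h_s_5) = 1
  [-1/3, 11/12, -1/12, -5/12] . (h_s_1, h_s_2, h_s_3, h_s_5) = 1
  [-1/12, -5/12, 3/4, -1/6] . (h_s_1, h_s_2, h_s_3, h_s_5) = 1
  [-1/6, -1/3, -1/12, 5/6] . (h_s_1, h_s_2, h_s_3, h_s_5) = 1

Solving yields:
  h_s_1 = 2574/379
  h_s_2 = 13254/1895
  h_s_3 = 13884/1895
  h_s_5 = 11538/1895

Starting state is s_1, so the expected hitting time is h_s_1 = 2574/379.

Answer: 2574/379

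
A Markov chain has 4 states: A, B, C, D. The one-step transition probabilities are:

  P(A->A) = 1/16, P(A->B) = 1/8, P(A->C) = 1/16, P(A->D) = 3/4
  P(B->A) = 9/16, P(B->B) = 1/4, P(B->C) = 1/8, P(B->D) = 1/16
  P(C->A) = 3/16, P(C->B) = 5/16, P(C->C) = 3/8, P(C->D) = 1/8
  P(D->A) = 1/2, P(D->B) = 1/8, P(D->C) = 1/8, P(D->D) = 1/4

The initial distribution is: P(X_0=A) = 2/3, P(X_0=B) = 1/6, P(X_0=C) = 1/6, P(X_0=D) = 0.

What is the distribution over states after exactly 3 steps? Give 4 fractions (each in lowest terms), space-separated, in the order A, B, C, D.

Answer: 7139/24576 1067/6144 3355/24576 4907/12288

Derivation:
Propagating the distribution step by step (d_{t+1} = d_t * P):
d_0 = (A=2/3, B=1/6, C=1/6, D=0)
  d_1[A] = 2/3*1/16 + 1/6*9/16 + 1/6*3/16 + 0*1/2 = 1/6
  d_1[B] = 2/3*1/8 + 1/6*1/4 + 1/6*5/16 + 0*1/8 = 17/96
  d_1[C] = 2/3*1/16 + 1/6*1/8 + 1/6*3/8 + 0*1/8 = 1/8
  d_1[D] = 2/3*3/4 + 1/6*1/16 + 1/6*1/8 + 0*1/4 = 17/32
d_1 = (A=1/6, B=17/96, C=1/8, D=17/32)
  d_2[A] = 1/6*1/16 + 17/96*9/16 + 1/8*3/16 + 17/32*1/2 = 613/1536
  d_2[B] = 1/6*1/8 + 17/96*1/4 + 1/8*5/16 + 17/32*1/8 = 131/768
  d_2[C] = 1/6*1/16 + 17/96*1/8 + 1/8*3/8 + 17/32*1/8 = 7/48
  d_2[D] = 1/6*3/4 + 17/96*1/16 + 1/8*1/8 + 17/32*1/4 = 437/1536
d_2 = (A=613/1536, B=131/768, C=7/48, D=437/1536)
  d_3[A] = 613/1536*1/16 + 131/768*9/16 + 7/48*3/16 + 437/1536*1/2 = 7139/24576
  d_3[B] = 613/1536*1/8 + 131/768*1/4 + 7/48*5/16 + 437/1536*1/8 = 1067/6144
  d_3[C] = 613/1536*1/16 + 131/768*1/8 + 7/48*3/8 + 437/1536*1/8 = 3355/24576
  d_3[D] = 613/1536*3/4 + 131/768*1/16 + 7/48*1/8 + 437/1536*1/4 = 4907/12288
d_3 = (A=7139/24576, B=1067/6144, C=3355/24576, D=4907/12288)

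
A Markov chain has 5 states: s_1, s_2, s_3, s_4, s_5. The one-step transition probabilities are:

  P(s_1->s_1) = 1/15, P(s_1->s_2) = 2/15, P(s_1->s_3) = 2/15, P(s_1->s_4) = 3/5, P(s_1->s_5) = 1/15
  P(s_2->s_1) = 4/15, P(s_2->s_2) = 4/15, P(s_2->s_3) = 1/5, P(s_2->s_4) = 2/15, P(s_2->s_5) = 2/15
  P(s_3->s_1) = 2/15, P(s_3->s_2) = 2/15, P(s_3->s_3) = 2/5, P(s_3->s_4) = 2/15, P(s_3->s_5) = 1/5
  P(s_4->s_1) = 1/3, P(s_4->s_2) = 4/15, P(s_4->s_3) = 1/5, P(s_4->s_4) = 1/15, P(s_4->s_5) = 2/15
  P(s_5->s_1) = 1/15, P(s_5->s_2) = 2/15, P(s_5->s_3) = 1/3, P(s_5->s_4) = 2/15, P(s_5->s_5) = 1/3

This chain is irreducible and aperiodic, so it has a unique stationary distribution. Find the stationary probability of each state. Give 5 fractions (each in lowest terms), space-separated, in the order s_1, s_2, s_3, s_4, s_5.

The stationary distribution satisfies pi = pi * P, i.e.:
  pi_s_1 = 1/15*pi_s_1 + 4/15*pi_s_2 + 2/15*pi_s_3 + 1/3*pi_s_4 + 1/15*pi_s_5
  pi_s_2 = 2/15*pi_s_1 + 4/15*pi_s_2 + 2/15*pi_s_3 + 4/15*pi_s_4 + 2/15*pi_s_5
  pi_s_3 = 2/15*pi_s_1 + 1/5*pi_s_2 + 2/5*pi_s_3 + 1/5*pi_s_4 + 1/3*pi_s_5
  pi_s_4 = 3/5*pi_s_1 + 2/15*pi_s_2 + 2/15*pi_s_3 + 1/15*pi_s_4 + 2/15*pi_s_5
  pi_s_5 = 1/15*pi_s_1 + 2/15*pi_s_2 + 1/5*pi_s_3 + 2/15*pi_s_4 + 1/3*pi_s_5
with normalization: pi_s_1 + pi_s_2 + pi_s_3 + pi_s_4 + pi_s_5 = 1.

Using the first 4 balance equations plus normalization, the linear system A*pi = b is:
  [-14/15, 4/15, 2/15, 1/3, 1/15] . pi = 0
  [2/15, -11/15, 2/15, 4/15, 2/15] . pi = 0
  [2/15, 1/5, -3/5, 1/5, 1/3] . pi = 0
  [3/5, 2/15, 2/15, -14/15, 2/15] . pi = 0
  [1, 1, 1, 1, 1] . pi = 1

Solving yields:
  pi_s_1 = 3398/19415
  pi_s_2 = 3589/19415
  pi_s_3 = 5134/19415
  pi_s_4 = 7827/38830
  pi_s_5 = 6761/38830

Verification (pi * P):
  3398/19415*1/15 + 3589/19415*4/15 + 5134/19415*2/15 + 7827/38830*1/3 + 6761/38830*1/15 = 3398/19415 = pi_s_1  (ok)
  3398/19415*2/15 + 3589/19415*4/15 + 5134/19415*2/15 + 7827/38830*4/15 + 6761/38830*2/15 = 3589/19415 = pi_s_2  (ok)
  3398/19415*2/15 + 3589/19415*1/5 + 5134/19415*2/5 + 7827/38830*1/5 + 6761/38830*1/3 = 5134/19415 = pi_s_3  (ok)
  3398/19415*3/5 + 3589/19415*2/15 + 5134/19415*2/15 + 7827/38830*1/15 + 6761/38830*2/15 = 7827/38830 = pi_s_4  (ok)
  3398/19415*1/15 + 3589/19415*2/15 + 5134/19415*1/5 + 7827/38830*2/15 + 6761/38830*1/3 = 6761/38830 = pi_s_5  (ok)

Answer: 3398/19415 3589/19415 5134/19415 7827/38830 6761/38830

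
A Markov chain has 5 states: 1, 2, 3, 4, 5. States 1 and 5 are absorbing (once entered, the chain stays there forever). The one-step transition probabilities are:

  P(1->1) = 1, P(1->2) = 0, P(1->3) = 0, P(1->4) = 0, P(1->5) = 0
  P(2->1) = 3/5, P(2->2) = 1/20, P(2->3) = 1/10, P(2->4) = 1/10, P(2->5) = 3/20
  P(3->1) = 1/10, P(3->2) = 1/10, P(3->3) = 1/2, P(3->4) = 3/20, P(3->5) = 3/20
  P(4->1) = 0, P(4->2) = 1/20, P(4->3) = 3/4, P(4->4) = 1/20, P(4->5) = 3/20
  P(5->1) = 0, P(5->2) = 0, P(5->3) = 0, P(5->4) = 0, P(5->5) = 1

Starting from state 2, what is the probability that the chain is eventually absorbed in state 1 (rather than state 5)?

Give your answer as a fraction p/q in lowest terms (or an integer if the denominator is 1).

Let a_i = P(absorbed in 1 | start in state i).
Boundary conditions: a_1 = 1, a_5 = 0.
For each transient state i, a_i = sum_j P(i->j) * a_j:
  a_2 = 3/5*a_1 + 1/20*a_2 + 1/10*a_3 + 1/10*a_4 + 3/20*a_5
  a_3 = 1/10*a_1 + 1/10*a_2 + 1/2*a_3 + 3/20*a_4 + 3/20*a_5
  a_4 = 0*a_1 + 1/20*a_2 + 3/4*a_3 + 1/20*a_4 + 3/20*a_5

Substituting a_1 = 1 and a_5 = 0, rearrange to (I - Q) a = r where r[i] = P(i -> 1):
  [19/20, -1/10, -1/10] . (a_2, a_3, a_4) = 3/5
  [-1/10, 1/2, -3/20] . (a_2, a_3, a_4) = 1/10
  [-1/20, -3/4, 19/20] . (a_2, a_3, a_4) = 0

Solving yields:
  a_2 = 1876/2593
  a_3 = 1210/2593
  a_4 = 1054/2593

Starting state is 2, so the absorption probability is a_2 = 1876/2593.

Answer: 1876/2593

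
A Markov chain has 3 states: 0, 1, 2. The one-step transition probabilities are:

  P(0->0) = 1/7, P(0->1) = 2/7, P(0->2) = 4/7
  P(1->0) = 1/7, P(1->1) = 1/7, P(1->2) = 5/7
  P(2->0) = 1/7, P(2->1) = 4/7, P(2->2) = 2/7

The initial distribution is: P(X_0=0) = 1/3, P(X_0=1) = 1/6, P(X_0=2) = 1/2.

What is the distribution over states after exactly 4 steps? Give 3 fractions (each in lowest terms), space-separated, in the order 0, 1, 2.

Propagating the distribution step by step (d_{t+1} = d_t * P):
d_0 = (0=1/3, 1=1/6, 2=1/2)
  d_1[0] = 1/3*1/7 + 1/6*1/7 + 1/2*1/7 = 1/7
  d_1[1] = 1/3*2/7 + 1/6*1/7 + 1/2*4/7 = 17/42
  d_1[2] = 1/3*4/7 + 1/6*5/7 + 1/2*2/7 = 19/42
d_1 = (0=1/7, 1=17/42, 2=19/42)
  d_2[0] = 1/7*1/7 + 17/42*1/7 + 19/42*1/7 = 1/7
  d_2[1] = 1/7*2/7 + 17/42*1/7 + 19/42*4/7 = 5/14
  d_2[2] = 1/7*4/7 + 17/42*5/7 + 19/42*2/7 = 1/2
d_2 = (0=1/7, 1=5/14, 2=1/2)
  d_3[0] = 1/7*1/7 + 5/14*1/7 + 1/2*1/7 = 1/7
  d_3[1] = 1/7*2/7 + 5/14*1/7 + 1/2*4/7 = 37/98
  d_3[2] = 1/7*4/7 + 5/14*5/7 + 1/2*2/7 = 47/98
d_3 = (0=1/7, 1=37/98, 2=47/98)
  d_4[0] = 1/7*1/7 + 37/98*1/7 + 47/98*1/7 = 1/7
  d_4[1] = 1/7*2/7 + 37/98*1/7 + 47/98*4/7 = 253/686
  d_4[2] = 1/7*4/7 + 37/98*5/7 + 47/98*2/7 = 335/686
d_4 = (0=1/7, 1=253/686, 2=335/686)

Answer: 1/7 253/686 335/686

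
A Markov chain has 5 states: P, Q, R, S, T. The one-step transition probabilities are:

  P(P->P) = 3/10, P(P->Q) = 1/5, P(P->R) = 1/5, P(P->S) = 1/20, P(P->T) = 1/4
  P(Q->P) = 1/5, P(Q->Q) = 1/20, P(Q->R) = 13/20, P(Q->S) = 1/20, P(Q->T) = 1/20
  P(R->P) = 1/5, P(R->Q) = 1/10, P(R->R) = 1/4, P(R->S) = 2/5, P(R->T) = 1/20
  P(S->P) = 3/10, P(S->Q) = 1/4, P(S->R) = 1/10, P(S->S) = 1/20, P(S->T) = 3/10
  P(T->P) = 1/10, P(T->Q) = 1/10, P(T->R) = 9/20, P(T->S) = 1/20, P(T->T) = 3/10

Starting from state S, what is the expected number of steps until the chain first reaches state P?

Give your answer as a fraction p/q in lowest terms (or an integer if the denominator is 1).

Let h_i = expected steps to first reach P from state i.
Boundary: h_P = 0.
First-step equations for the other states:
  h_Q = 1 + 1/5*h_P + 1/20*h_Q + 13/20*h_R + 1/20*h_S + 1/20*h_T
  h_R = 1 + 1/5*h_P + 1/10*h_Q + 1/4*h_R + 2/5*h_S + 1/20*h_T
  h_S = 1 + 3/10*h_P + 1/4*h_Q + 1/10*h_R + 1/20*h_S + 3/10*h_T
  h_T = 1 + 1/10*h_P + 1/10*h_Q + 9/20*h_R + 1/20*h_S + 3/10*h_T

Substituting h_P = 0 and rearranging gives the linear system (I - Q) h = 1:
  [19/20, -13/20, -1/20, -1/20] . (h_Q, h_R, h_S, h_T) = 1
  [-1/10, 3/4, -2/5, -1/20] . (h_Q, h_R, h_S, h_T) = 1
  [-1/4, -1/10, 19/20, -3/10] . (h_Q, h_R, h_S, h_T) = 1
  [-1/10, -9/20, -1/20, 7/10] . (h_Q, h_R, h_S, h_T) = 1

Solving yields:
  h_Q = 2770/569
  h_R = 2730/569
  h_S = 2610/569
  h_T = 3150/569

Starting state is S, so the expected hitting time is h_S = 2610/569.

Answer: 2610/569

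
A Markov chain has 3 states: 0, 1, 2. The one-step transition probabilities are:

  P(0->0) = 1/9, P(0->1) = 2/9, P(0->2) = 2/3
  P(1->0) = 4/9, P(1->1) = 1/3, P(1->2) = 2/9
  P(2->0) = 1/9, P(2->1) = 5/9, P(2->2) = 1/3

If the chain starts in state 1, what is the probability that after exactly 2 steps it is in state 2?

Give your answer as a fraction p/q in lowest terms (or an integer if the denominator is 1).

Computing P^2 by repeated multiplication:
P^1 =
  0: [1/9, 2/9, 2/3]
  1: [4/9, 1/3, 2/9]
  2: [1/9, 5/9, 1/3]
P^2 =
  0: [5/27, 38/81, 28/81]
  1: [2/9, 1/3, 4/9]
  2: [8/27, 32/81, 25/81]

(P^2)[1 -> 2] = 4/9

Answer: 4/9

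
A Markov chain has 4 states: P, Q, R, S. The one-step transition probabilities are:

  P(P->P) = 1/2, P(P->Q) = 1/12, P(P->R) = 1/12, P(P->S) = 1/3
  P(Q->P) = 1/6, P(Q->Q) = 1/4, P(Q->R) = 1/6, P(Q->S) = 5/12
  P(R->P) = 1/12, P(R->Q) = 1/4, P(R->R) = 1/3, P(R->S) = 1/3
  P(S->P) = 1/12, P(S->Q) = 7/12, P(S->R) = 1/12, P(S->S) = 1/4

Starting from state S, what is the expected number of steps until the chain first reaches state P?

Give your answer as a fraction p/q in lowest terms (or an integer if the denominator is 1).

Answer: 592/69

Derivation:
Let h_i = expected steps to first reach P from state i.
Boundary: h_P = 0.
First-step equations for the other states:
  h_Q = 1 + 1/6*h_P + 1/4*h_Q + 1/6*h_R + 5/12*h_S
  h_R = 1 + 1/12*h_P + 1/4*h_Q + 1/3*h_R + 1/3*h_S
  h_S = 1 + 1/12*h_P + 7/12*h_Q + 1/12*h_R + 1/4*h_S

Substituting h_P = 0 and rearranging gives the linear system (I - Q) h = 1:
  [3/4, -1/6, -5/12] . (h_Q, h_R, h_S) = 1
  [-1/4, 2/3, -1/3] . (h_Q, h_R, h_S) = 1
  [-7/12, -1/12, 3/4] . (h_Q, h_R, h_S) = 1

Solving yields:
  h_Q = 556/69
  h_R = 608/69
  h_S = 592/69

Starting state is S, so the expected hitting time is h_S = 592/69.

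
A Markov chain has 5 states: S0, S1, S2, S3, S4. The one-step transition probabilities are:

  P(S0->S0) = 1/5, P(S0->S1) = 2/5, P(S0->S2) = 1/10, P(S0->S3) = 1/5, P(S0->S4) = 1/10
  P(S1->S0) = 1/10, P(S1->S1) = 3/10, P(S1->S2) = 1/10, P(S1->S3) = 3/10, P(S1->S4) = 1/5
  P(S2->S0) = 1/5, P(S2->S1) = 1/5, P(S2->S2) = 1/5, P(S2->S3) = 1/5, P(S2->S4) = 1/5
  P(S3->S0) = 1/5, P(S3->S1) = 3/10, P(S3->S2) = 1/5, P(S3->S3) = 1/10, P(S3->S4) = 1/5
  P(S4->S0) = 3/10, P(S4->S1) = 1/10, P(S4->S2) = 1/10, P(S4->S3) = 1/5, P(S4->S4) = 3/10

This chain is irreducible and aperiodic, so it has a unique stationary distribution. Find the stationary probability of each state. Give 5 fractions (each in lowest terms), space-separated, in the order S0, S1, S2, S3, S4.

The stationary distribution satisfies pi = pi * P, i.e.:
  pi_S0 = 1/5*pi_S0 + 1/10*pi_S1 + 1/5*pi_S2 + 1/5*pi_S3 + 3/10*pi_S4
  pi_S1 = 2/5*pi_S0 + 3/10*pi_S1 + 1/5*pi_S2 + 3/10*pi_S3 + 1/10*pi_S4
  pi_S2 = 1/10*pi_S0 + 1/10*pi_S1 + 1/5*pi_S2 + 1/5*pi_S3 + 1/10*pi_S4
  pi_S3 = 1/5*pi_S0 + 3/10*pi_S1 + 1/5*pi_S2 + 1/10*pi_S3 + 1/5*pi_S4
  pi_S4 = 1/10*pi_S0 + 1/5*pi_S1 + 1/5*pi_S2 + 1/5*pi_S3 + 3/10*pi_S4
with normalization: pi_S0 + pi_S1 + pi_S2 + pi_S3 + pi_S4 = 1.

Using the first 4 balance equations plus normalization, the linear system A*pi = b is:
  [-4/5, 1/10, 1/5, 1/5, 3/10] . pi = 0
  [2/5, -7/10, 1/5, 3/10, 1/10] . pi = 0
  [1/10, 1/10, -4/5, 1/5, 1/10] . pi = 0
  [1/5, 3/10, 1/5, -9/10, 1/5] . pi = 0
  [1, 1, 1, 1, 1] . pi = 1

Solving yields:
  pi_S0 = 1766/9127
  pi_S1 = 2426/9127
  pi_S2 = 1223/9127
  pi_S3 = 1880/9127
  pi_S4 = 1832/9127

Verification (pi * P):
  1766/9127*1/5 + 2426/9127*1/10 + 1223/9127*1/5 + 1880/9127*1/5 + 1832/9127*3/10 = 1766/9127 = pi_S0  (ok)
  1766/9127*2/5 + 2426/9127*3/10 + 1223/9127*1/5 + 1880/9127*3/10 + 1832/9127*1/10 = 2426/9127 = pi_S1  (ok)
  1766/9127*1/10 + 2426/9127*1/10 + 1223/9127*1/5 + 1880/9127*1/5 + 1832/9127*1/10 = 1223/9127 = pi_S2  (ok)
  1766/9127*1/5 + 2426/9127*3/10 + 1223/9127*1/5 + 1880/9127*1/10 + 1832/9127*1/5 = 1880/9127 = pi_S3  (ok)
  1766/9127*1/10 + 2426/9127*1/5 + 1223/9127*1/5 + 1880/9127*1/5 + 1832/9127*3/10 = 1832/9127 = pi_S4  (ok)

Answer: 1766/9127 2426/9127 1223/9127 1880/9127 1832/9127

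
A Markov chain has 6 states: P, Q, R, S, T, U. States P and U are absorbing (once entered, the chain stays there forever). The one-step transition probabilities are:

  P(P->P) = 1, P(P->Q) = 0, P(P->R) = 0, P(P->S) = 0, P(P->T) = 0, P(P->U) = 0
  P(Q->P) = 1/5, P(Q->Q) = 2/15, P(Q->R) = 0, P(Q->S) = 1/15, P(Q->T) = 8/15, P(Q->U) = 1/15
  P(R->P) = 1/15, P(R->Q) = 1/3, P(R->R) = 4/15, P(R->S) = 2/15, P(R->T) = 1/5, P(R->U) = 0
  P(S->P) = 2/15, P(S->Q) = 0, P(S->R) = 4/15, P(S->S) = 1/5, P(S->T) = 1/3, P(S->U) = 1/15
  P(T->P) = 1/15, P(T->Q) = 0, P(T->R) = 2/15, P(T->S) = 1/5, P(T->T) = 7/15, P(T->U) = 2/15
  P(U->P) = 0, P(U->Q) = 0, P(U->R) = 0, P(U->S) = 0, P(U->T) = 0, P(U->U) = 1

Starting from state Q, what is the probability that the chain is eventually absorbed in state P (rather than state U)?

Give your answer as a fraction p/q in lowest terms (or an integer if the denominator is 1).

Answer: 1414/2479

Derivation:
Let a_i = P(absorbed in P | start in state i).
Boundary conditions: a_P = 1, a_U = 0.
For each transient state i, a_i = sum_j P(i->j) * a_j:
  a_Q = 1/5*a_P + 2/15*a_Q + 0*a_R + 1/15*a_S + 8/15*a_T + 1/15*a_U
  a_R = 1/15*a_P + 1/3*a_Q + 4/15*a_R + 2/15*a_S + 1/5*a_T + 0*a_U
  a_S = 2/15*a_P + 0*a_Q + 4/15*a_R + 1/5*a_S + 1/3*a_T + 1/15*a_U
  a_T = 1/15*a_P + 0*a_Q + 2/15*a_R + 1/5*a_S + 7/15*a_T + 2/15*a_U

Substituting a_P = 1 and a_U = 0, rearrange to (I - Q) a = r where r[i] = P(i -> P):
  [13/15, 0, -1/15, -8/15] . (a_Q, a_R, a_S, a_T) = 1/5
  [-1/3, 11/15, -2/15, -1/5] . (a_Q, a_R, a_S, a_T) = 1/15
  [0, -4/15, 4/5, -1/3] . (a_Q, a_R, a_S, a_T) = 2/15
  [0, -2/15, -1/5, 8/15] . (a_Q, a_R, a_S, a_T) = 1/15

Solving yields:
  a_Q = 1414/2479
  a_R = 1447/2479
  a_S = 1393/2479
  a_T = 1194/2479

Starting state is Q, so the absorption probability is a_Q = 1414/2479.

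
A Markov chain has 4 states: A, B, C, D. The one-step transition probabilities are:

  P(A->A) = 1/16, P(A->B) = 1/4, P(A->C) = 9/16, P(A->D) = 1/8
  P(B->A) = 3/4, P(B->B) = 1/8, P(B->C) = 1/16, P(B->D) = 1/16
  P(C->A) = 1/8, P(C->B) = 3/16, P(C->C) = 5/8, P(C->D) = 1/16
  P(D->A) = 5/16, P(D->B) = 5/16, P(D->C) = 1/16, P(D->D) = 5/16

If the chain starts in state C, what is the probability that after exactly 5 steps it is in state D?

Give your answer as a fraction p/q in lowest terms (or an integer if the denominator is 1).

Computing P^5 by repeated multiplication:
P^1 =
  A: [1/16, 1/4, 9/16, 1/8]
  B: [3/4, 1/8, 1/16, 1/16]
  C: [1/8, 3/16, 5/8, 1/16]
  D: [5/16, 5/16, 1/16, 5/16]
P^2 =
  A: [77/256, 49/256, 105/256, 25/256]
  B: [43/256, 15/64, 121/256, 1/8]
  C: [63/256, 49/256, 61/128, 11/128]
  D: [23/64, 29/128, 65/256, 41/256]
P^3 =
  A: [125/512, 423/2048, 1817/4096, 433/4096]
  B: [1165/4096, 815/4096, 1689/4096, 427/4096]
  C: [1005/4096, 413/2048, 929/2048, 407/4096]
  D: [1123/4096, 221/1024, 1577/4096, 1/8]
P^4 =
  A: [16951/65536, 3327/16384, 28449/65536, 1707/16384]
  B: [8229/32768, 3373/16384, 28617/65536, 6969/65536]
  C: [4167/16384, 13281/65536, 14429/32768, 6729/65536]
  D: [17445/65536, 13551/65536, 27273/65536, 7267/65536]
P^5 =
  A: [267685/1048576, 213907/1048576, 457185/1048576, 109799/1048576]
  B: [270441/1048576, 26689/131072, 454753/1048576, 54935/524288]
  C: [267401/1048576, 213453/1048576, 229301/524288, 1705/16384]
  D: [135469/524288, 53759/262144, 450553/1048576, 112049/1048576]

(P^5)[C -> D] = 1705/16384

Answer: 1705/16384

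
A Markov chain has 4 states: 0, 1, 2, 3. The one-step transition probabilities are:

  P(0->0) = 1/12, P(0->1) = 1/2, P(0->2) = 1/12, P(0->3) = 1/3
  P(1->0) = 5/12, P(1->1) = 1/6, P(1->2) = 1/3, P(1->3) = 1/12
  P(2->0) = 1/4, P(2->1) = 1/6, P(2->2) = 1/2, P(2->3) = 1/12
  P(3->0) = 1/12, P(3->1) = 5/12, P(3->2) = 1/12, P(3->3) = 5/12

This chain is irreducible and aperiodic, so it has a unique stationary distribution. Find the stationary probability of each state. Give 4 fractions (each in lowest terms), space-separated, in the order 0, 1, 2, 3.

Answer: 151/667 393/1334 359/1334 140/667

Derivation:
The stationary distribution satisfies pi = pi * P, i.e.:
  pi_0 = 1/12*pi_0 + 5/12*pi_1 + 1/4*pi_2 + 1/12*pi_3
  pi_1 = 1/2*pi_0 + 1/6*pi_1 + 1/6*pi_2 + 5/12*pi_3
  pi_2 = 1/12*pi_0 + 1/3*pi_1 + 1/2*pi_2 + 1/12*pi_3
  pi_3 = 1/3*pi_0 + 1/12*pi_1 + 1/12*pi_2 + 5/12*pi_3
with normalization: pi_0 + pi_1 + pi_2 + pi_3 = 1.

Using the first 3 balance equations plus normalization, the linear system A*pi = b is:
  [-11/12, 5/12, 1/4, 1/12] . pi = 0
  [1/2, -5/6, 1/6, 5/12] . pi = 0
  [1/12, 1/3, -1/2, 1/12] . pi = 0
  [1, 1, 1, 1] . pi = 1

Solving yields:
  pi_0 = 151/667
  pi_1 = 393/1334
  pi_2 = 359/1334
  pi_3 = 140/667

Verification (pi * P):
  151/667*1/12 + 393/1334*5/12 + 359/1334*1/4 + 140/667*1/12 = 151/667 = pi_0  (ok)
  151/667*1/2 + 393/1334*1/6 + 359/1334*1/6 + 140/667*5/12 = 393/1334 = pi_1  (ok)
  151/667*1/12 + 393/1334*1/3 + 359/1334*1/2 + 140/667*1/12 = 359/1334 = pi_2  (ok)
  151/667*1/3 + 393/1334*1/12 + 359/1334*1/12 + 140/667*5/12 = 140/667 = pi_3  (ok)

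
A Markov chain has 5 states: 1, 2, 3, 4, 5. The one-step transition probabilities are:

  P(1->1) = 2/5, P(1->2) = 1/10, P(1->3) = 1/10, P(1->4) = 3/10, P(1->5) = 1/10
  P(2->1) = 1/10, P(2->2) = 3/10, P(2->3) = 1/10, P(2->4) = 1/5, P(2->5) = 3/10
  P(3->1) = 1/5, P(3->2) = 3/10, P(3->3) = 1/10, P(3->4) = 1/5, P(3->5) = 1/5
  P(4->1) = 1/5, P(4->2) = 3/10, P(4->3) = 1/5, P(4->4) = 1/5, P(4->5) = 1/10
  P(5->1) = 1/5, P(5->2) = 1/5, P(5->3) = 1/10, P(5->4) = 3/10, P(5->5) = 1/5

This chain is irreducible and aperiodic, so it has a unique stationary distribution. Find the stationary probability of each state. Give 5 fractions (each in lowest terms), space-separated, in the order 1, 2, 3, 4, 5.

The stationary distribution satisfies pi = pi * P, i.e.:
  pi_1 = 2/5*pi_1 + 1/10*pi_2 + 1/5*pi_3 + 1/5*pi_4 + 1/5*pi_5
  pi_2 = 1/10*pi_1 + 3/10*pi_2 + 3/10*pi_3 + 3/10*pi_4 + 1/5*pi_5
  pi_3 = 1/10*pi_1 + 1/10*pi_2 + 1/10*pi_3 + 1/5*pi_4 + 1/10*pi_5
  pi_4 = 3/10*pi_1 + 1/5*pi_2 + 1/5*pi_3 + 1/5*pi_4 + 3/10*pi_5
  pi_5 = 1/10*pi_1 + 3/10*pi_2 + 1/5*pi_3 + 1/10*pi_4 + 1/5*pi_5
with normalization: pi_1 + pi_2 + pi_3 + pi_4 + pi_5 = 1.

Using the first 4 balance equations plus normalization, the linear system A*pi = b is:
  [-3/5, 1/10, 1/5, 1/5, 1/5] . pi = 0
  [1/10, -7/10, 3/10, 3/10, 1/5] . pi = 0
  [1/10, 1/10, -9/10, 1/5, 1/10] . pi = 0
  [3/10, 1/5, 1/5, -4/5, 3/10] . pi = 0
  [1, 1, 1, 1, 1] . pi = 1

Solving yields:
  pi_1 = 135/613
  pi_2 = 146/613
  pi_3 = 76/613
  pi_4 = 147/613
  pi_5 = 109/613

Verification (pi * P):
  135/613*2/5 + 146/613*1/10 + 76/613*1/5 + 147/613*1/5 + 109/613*1/5 = 135/613 = pi_1  (ok)
  135/613*1/10 + 146/613*3/10 + 76/613*3/10 + 147/613*3/10 + 109/613*1/5 = 146/613 = pi_2  (ok)
  135/613*1/10 + 146/613*1/10 + 76/613*1/10 + 147/613*1/5 + 109/613*1/10 = 76/613 = pi_3  (ok)
  135/613*3/10 + 146/613*1/5 + 76/613*1/5 + 147/613*1/5 + 109/613*3/10 = 147/613 = pi_4  (ok)
  135/613*1/10 + 146/613*3/10 + 76/613*1/5 + 147/613*1/10 + 109/613*1/5 = 109/613 = pi_5  (ok)

Answer: 135/613 146/613 76/613 147/613 109/613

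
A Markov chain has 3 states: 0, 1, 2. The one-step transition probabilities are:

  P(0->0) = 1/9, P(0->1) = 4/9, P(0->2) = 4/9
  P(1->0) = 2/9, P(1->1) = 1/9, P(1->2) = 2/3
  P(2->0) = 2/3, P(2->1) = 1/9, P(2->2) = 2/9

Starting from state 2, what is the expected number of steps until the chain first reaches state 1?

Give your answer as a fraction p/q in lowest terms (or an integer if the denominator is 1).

Let h_i = expected steps to first reach 1 from state i.
Boundary: h_1 = 0.
First-step equations for the other states:
  h_0 = 1 + 1/9*h_0 + 4/9*h_1 + 4/9*h_2
  h_2 = 1 + 2/3*h_0 + 1/9*h_1 + 2/9*h_2

Substituting h_1 = 0 and rearranging gives the linear system (I - Q) h = 1:
  [8/9, -4/9] . (h_0, h_2) = 1
  [-2/3, 7/9] . (h_0, h_2) = 1

Solving yields:
  h_0 = 99/32
  h_2 = 63/16

Starting state is 2, so the expected hitting time is h_2 = 63/16.

Answer: 63/16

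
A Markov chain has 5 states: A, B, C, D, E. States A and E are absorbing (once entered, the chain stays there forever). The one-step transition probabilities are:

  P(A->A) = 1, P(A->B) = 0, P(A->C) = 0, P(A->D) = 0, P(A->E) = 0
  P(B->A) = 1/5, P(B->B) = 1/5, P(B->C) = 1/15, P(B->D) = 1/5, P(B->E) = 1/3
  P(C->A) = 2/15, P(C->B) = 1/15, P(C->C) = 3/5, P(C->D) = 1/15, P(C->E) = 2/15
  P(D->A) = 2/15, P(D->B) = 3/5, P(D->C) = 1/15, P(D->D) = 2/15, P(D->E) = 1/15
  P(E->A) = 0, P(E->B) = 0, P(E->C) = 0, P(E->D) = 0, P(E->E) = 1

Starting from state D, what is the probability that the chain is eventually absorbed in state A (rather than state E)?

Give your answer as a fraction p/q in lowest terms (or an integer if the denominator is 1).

Answer: 349/737

Derivation:
Let a_i = P(absorbed in A | start in state i).
Boundary conditions: a_A = 1, a_E = 0.
For each transient state i, a_i = sum_j P(i->j) * a_j:
  a_B = 1/5*a_A + 1/5*a_B + 1/15*a_C + 1/5*a_D + 1/3*a_E
  a_C = 2/15*a_A + 1/15*a_B + 3/5*a_C + 1/15*a_D + 2/15*a_E
  a_D = 2/15*a_A + 3/5*a_B + 1/15*a_C + 2/15*a_D + 1/15*a_E

Substituting a_A = 1 and a_E = 0, rearrange to (I - Q) a = r where r[i] = P(i -> A):
  [4/5, -1/15, -1/5] . (a_B, a_C, a_D) = 1/5
  [-1/15, 2/5, -1/15] . (a_B, a_C, a_D) = 2/15
  [-3/5, -1/15, 13/15] . (a_B, a_C, a_D) = 2/15

Solving yields:
  a_B = 301/737
  a_C = 354/737
  a_D = 349/737

Starting state is D, so the absorption probability is a_D = 349/737.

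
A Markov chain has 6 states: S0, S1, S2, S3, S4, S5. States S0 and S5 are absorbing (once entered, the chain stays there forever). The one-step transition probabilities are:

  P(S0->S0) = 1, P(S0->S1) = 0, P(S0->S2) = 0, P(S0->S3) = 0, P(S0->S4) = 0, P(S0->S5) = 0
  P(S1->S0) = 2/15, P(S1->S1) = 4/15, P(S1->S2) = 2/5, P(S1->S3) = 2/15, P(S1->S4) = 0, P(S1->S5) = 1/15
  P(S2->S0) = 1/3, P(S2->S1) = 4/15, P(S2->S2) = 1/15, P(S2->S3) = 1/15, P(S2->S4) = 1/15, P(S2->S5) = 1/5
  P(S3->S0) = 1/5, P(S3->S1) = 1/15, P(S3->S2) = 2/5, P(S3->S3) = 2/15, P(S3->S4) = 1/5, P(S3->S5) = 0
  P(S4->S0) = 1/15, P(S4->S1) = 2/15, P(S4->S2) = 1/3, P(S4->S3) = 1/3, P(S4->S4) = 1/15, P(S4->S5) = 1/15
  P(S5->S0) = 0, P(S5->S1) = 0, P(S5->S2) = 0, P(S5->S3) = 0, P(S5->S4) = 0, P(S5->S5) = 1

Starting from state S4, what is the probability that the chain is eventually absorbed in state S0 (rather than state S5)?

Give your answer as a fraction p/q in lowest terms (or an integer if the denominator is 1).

Let a_i = P(absorbed in S0 | start in state i).
Boundary conditions: a_S0 = 1, a_S5 = 0.
For each transient state i, a_i = sum_j P(i->j) * a_j:
  a_S1 = 2/15*a_S0 + 4/15*a_S1 + 2/5*a_S2 + 2/15*a_S3 + 0*a_S4 + 1/15*a_S5
  a_S2 = 1/3*a_S0 + 4/15*a_S1 + 1/15*a_S2 + 1/15*a_S3 + 1/15*a_S4 + 1/5*a_S5
  a_S3 = 1/5*a_S0 + 1/15*a_S1 + 2/5*a_S2 + 2/15*a_S3 + 1/5*a_S4 + 0*a_S5
  a_S4 = 1/15*a_S0 + 2/15*a_S1 + 1/3*a_S2 + 1/3*a_S3 + 1/15*a_S4 + 1/15*a_S5

Substituting a_S0 = 1 and a_S5 = 0, rearrange to (I - Q) a = r where r[i] = P(i -> S0):
  [11/15, -2/5, -2/15, 0] . (a_S1, a_S2, a_S3, a_S4) = 2/15
  [-4/15, 14/15, -1/15, -1/15] . (a_S1, a_S2, a_S3, a_S4) = 1/3
  [-1/15, -2/5, 13/15, -1/5] . (a_S1, a_S2, a_S3, a_S4) = 1/5
  [-2/15, -1/3, -1/3, 14/15] . (a_S1, a_S2, a_S3, a_S4) = 1/15

Solving yields:
  a_S1 = 748/1119
  a_S2 = 2899/4476
  a_S3 = 3283/4476
  a_S4 = 985/1492

Starting state is S4, so the absorption probability is a_S4 = 985/1492.

Answer: 985/1492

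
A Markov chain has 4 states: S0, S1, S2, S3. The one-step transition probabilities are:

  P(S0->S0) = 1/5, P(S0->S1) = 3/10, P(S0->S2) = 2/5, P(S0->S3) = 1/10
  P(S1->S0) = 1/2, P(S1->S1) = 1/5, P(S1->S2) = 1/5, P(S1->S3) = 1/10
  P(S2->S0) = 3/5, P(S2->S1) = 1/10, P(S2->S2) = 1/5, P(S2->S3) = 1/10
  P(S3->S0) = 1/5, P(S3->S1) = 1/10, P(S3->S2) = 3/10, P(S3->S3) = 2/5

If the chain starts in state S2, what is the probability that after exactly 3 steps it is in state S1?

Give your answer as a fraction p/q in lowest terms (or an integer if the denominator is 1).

Computing P^3 by repeated multiplication:
P^1 =
  S0: [1/5, 3/10, 2/5, 1/10]
  S1: [1/2, 1/5, 1/5, 1/10]
  S2: [3/5, 1/10, 1/5, 1/10]
  S3: [1/5, 1/10, 3/10, 2/5]
P^2 =
  S0: [9/20, 17/100, 1/4, 13/100]
  S1: [17/50, 11/50, 31/100, 13/100]
  S2: [31/100, 23/100, 33/100, 13/100]
  S3: [7/20, 3/20, 7/25, 11/50]
P^3 =
  S0: [351/1000, 207/1000, 303/1000, 139/1000]
  S1: [39/100, 19/100, 281/1000, 139/1000]
  S2: [401/1000, 37/200, 11/40, 139/1000]
  S3: [357/1000, 37/200, 73/250, 83/500]

(P^3)[S2 -> S1] = 37/200

Answer: 37/200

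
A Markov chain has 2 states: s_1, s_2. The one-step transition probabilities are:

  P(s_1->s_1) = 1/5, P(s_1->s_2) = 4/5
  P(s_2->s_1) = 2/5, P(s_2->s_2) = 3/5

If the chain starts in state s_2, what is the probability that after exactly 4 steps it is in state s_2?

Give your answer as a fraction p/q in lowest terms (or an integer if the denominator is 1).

Answer: 417/625

Derivation:
Computing P^4 by repeated multiplication:
P^1 =
  s_1: [1/5, 4/5]
  s_2: [2/5, 3/5]
P^2 =
  s_1: [9/25, 16/25]
  s_2: [8/25, 17/25]
P^3 =
  s_1: [41/125, 84/125]
  s_2: [42/125, 83/125]
P^4 =
  s_1: [209/625, 416/625]
  s_2: [208/625, 417/625]

(P^4)[s_2 -> s_2] = 417/625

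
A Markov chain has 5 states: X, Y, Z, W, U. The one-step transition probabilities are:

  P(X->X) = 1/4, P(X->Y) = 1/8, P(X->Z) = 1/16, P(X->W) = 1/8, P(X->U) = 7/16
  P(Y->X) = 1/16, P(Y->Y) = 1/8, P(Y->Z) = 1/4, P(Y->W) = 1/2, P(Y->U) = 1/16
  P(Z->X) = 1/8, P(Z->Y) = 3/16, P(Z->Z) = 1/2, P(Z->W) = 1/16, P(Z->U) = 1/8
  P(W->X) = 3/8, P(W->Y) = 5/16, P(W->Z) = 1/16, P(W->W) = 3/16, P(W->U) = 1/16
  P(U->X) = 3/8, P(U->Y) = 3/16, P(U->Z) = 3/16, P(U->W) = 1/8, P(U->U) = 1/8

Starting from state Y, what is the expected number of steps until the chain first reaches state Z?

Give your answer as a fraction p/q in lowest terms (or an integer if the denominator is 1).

Let h_i = expected steps to first reach Z from state i.
Boundary: h_Z = 0.
First-step equations for the other states:
  h_X = 1 + 1/4*h_X + 1/8*h_Y + 1/16*h_Z + 1/8*h_W + 7/16*h_U
  h_Y = 1 + 1/16*h_X + 1/8*h_Y + 1/4*h_Z + 1/2*h_W + 1/16*h_U
  h_W = 1 + 3/8*h_X + 5/16*h_Y + 1/16*h_Z + 3/16*h_W + 1/16*h_U
  h_U = 1 + 3/8*h_X + 3/16*h_Y + 3/16*h_Z + 1/8*h_W + 1/8*h_U

Substituting h_Z = 0 and rearranging gives the linear system (I - Q) h = 1:
  [3/4, -1/8, -1/8, -7/16] . (h_X, h_Y, h_W, h_U) = 1
  [-1/16, 7/8, -1/2, -1/16] . (h_X, h_Y, h_W, h_U) = 1
  [-3/8, -5/16, 13/16, -1/16] . (h_X, h_Y, h_W, h_U) = 1
  [-3/8, -3/16, -1/8, 7/8] . (h_X, h_Y, h_W, h_U) = 1

Solving yields:
  h_X = 25536/3161
  h_Y = 21840/3161
  h_W = 25840/3161
  h_U = 22928/3161

Starting state is Y, so the expected hitting time is h_Y = 21840/3161.

Answer: 21840/3161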